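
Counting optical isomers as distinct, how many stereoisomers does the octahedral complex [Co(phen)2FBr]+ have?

In an octahedral complex each vertex has one trans partner and four cis neighbours.
Each phen is bidentate and must span two cis positions.
There are 2 geometric isomers: F and Br mutually trans; F and Br mutually cis (chiral).
One of these lacks any improper symmetry element and so occurs as an enantiomeric pair, giving 2 + 1 = 3 stereoisomers in total.

3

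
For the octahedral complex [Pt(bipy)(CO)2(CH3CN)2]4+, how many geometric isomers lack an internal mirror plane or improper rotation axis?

1

The six octahedral sites form three mutually perpendicular trans pairs.
Each bipy is bidentate and must span two cis positions.
The distinct arrangements are (3 in all): CO cis, CH3CN trans; CO cis, CH3CN cis (chiral); CO trans, CH3CN cis.
One of these lacks any improper symmetry element and so occurs as an enantiomeric pair, giving 3 + 1 = 4 stereoisomers in total.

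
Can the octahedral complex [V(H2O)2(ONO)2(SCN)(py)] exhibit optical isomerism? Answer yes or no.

The six octahedral sites form three mutually perpendicular trans pairs.
Working through the distinct placements yields 6 geometric isomers: H2O trans, ONO trans; H2O trans, ONO cis; H2O cis, ONO cis (3 arrangements, 2 chiral); H2O cis, ONO trans.
Of these, 2 lack any improper symmetry element and so occur as enantiomeric pairs, giving 6 + 2 = 8 stereoisomers in total.

yes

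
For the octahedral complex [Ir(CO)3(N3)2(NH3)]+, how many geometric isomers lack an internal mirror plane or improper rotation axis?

In an octahedral complex each vertex has one trans partner and four cis neighbours.
Systematic placement gives 3 geometric isomers: CO mer, N3 cis; CO mer, N3 trans; CO fac, N3 cis.
Each arrangement has an internal mirror plane or centre of symmetry, so none is chiral.

0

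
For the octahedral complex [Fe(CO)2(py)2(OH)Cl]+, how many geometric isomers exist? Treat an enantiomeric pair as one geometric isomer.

6

Working through the distinct placements yields 6 geometric isomers: CO trans, py trans; CO trans, py cis; CO cis, py trans; CO cis, py cis (3 arrangements, 2 chiral).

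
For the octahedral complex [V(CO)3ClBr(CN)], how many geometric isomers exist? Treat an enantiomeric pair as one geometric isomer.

4

Systematic placement gives 4 geometric isomers: CO mer (3 arrangements); CO fac (chiral).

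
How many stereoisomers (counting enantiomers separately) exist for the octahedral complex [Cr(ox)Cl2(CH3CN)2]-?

4

An octahedron has six vertices in three trans pairs; every non-trans pair is cis.
Each ox is bidentate and must span two cis positions.
Working through the distinct placements yields 3 geometric isomers: Cl cis, CH3CN trans; Cl cis, CH3CN cis (chiral); Cl trans, CH3CN cis.
One of these lacks any improper symmetry element and so occurs as an enantiomeric pair, giving 3 + 1 = 4 stereoisomers in total.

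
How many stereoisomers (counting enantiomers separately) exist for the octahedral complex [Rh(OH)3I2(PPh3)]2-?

3

In an octahedral complex each vertex has one trans partner and four cis neighbours.
The distinct arrangements are (3 in all): OH mer, I trans; OH fac, I cis; OH mer, I cis.
Each arrangement has an internal mirror plane or centre of symmetry, so none is chiral.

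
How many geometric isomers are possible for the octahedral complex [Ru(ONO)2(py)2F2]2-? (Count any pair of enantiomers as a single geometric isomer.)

5

An octahedron has six vertices in three trans pairs; every non-trans pair is cis.
The distinct arrangements are (5 in all): ONO trans, py trans, F trans; ONO cis, py cis, F trans; ONO cis, py trans, F cis; ONO cis, py cis, F cis (chiral); ONO trans, py cis, F cis.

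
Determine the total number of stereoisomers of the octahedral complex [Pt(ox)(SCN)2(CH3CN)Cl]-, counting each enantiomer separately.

Each ox is bidentate and must span two cis positions.
Systematic placement gives 4 geometric isomers: SCN cis (3 arrangements, 2 chiral); SCN trans.
Of these, 2 lack any improper symmetry element and so occur as enantiomeric pairs, giving 4 + 2 = 6 stereoisomers in total.

6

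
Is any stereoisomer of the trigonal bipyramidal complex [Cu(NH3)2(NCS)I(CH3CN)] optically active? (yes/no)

yes

A trigonal bipyramid has two axial and three equatorial sites, which are chemically inequivalent.
Exhaustive case analysis gives 7 geometric isomers.
Of these, 3 lack any improper symmetry element and so occur as enantiomeric pairs, giving 7 + 3 = 10 stereoisomers in total.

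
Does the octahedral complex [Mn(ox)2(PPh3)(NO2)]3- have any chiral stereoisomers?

An octahedron has six vertices in three trans pairs; every non-trans pair is cis.
Each ox is bidentate and must span two cis positions.
The distinct arrangements are (2 in all): PPh3 and NO2 mutually trans; PPh3 and NO2 mutually cis (chiral).
One of these lacks any improper symmetry element and so occurs as an enantiomeric pair, giving 2 + 1 = 3 stereoisomers in total.

yes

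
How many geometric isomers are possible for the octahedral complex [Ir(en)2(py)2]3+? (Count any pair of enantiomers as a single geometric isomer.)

2

The six octahedral sites form three mutually perpendicular trans pairs.
Each en is bidentate and must span two cis positions.
Working through the distinct placements yields 2 geometric isomers: py trans; py cis (chiral).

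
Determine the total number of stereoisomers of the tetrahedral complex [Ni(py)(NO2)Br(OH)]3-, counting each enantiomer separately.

2

In a tetrahedral complex all four positions are equivalent and every pair of ligands is adjacent — there is no cis/trans distinction.
Only one geometric arrangement is possible; it has no improper symmetry element, so it exists as a pair of enantiomers (2 stereoisomers).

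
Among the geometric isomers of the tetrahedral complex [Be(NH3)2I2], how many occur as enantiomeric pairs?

0

In a tetrahedral complex all four positions are equivalent and every pair of ligands is adjacent — there is no cis/trans distinction.
Only one geometric arrangement is possible.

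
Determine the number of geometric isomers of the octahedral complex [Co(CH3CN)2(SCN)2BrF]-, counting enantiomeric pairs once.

The six octahedral sites form three mutually perpendicular trans pairs.
Systematic placement gives 6 geometric isomers: CH3CN cis, SCN trans; CH3CN cis, SCN cis (3 arrangements, 2 chiral); CH3CN trans, SCN trans; CH3CN trans, SCN cis.

6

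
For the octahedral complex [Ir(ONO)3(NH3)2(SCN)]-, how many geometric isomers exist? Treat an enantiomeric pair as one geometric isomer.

3

The distinct arrangements are (3 in all): ONO mer, NH3 trans; ONO fac, NH3 cis; ONO mer, NH3 cis.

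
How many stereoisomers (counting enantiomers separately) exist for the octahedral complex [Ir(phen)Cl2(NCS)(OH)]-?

6

The six octahedral sites form three mutually perpendicular trans pairs.
Each phen is bidentate and must span two cis positions.
Systematic placement gives 4 geometric isomers: Cl trans; Cl cis (3 arrangements, 2 chiral).
Of these, 2 lack any improper symmetry element and so occur as enantiomeric pairs, giving 4 + 2 = 6 stereoisomers in total.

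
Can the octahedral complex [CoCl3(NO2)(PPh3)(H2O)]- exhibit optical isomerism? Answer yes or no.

yes

In an octahedral complex each vertex has one trans partner and four cis neighbours.
There are 4 geometric isomers: Cl mer (3 arrangements); Cl fac (chiral).
One of these lacks any improper symmetry element and so occurs as an enantiomeric pair, giving 4 + 1 = 5 stereoisomers in total.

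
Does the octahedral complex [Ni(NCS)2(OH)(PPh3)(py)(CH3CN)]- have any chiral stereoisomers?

yes

The six octahedral sites form three mutually perpendicular trans pairs.
Systematic enumeration (placing each ligand type in turn and discarding arrangements equivalent by rotation or reflection) gives 9 geometric isomers.
Of these, 6 lack any improper symmetry element and so occur as enantiomeric pairs, giving 9 + 6 = 15 stereoisomers in total.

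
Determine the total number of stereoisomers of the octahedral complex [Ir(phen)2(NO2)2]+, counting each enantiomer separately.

3

In an octahedral complex each vertex has one trans partner and four cis neighbours.
Each phen is bidentate and must span two cis positions.
The distinct arrangements are (2 in all): NO2 trans; NO2 cis (chiral).
One of these lacks any improper symmetry element and so occurs as an enantiomeric pair, giving 2 + 1 = 3 stereoisomers in total.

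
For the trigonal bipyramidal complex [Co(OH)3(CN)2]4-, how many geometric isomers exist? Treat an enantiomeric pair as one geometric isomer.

3

A trigonal bipyramid has two axial and three equatorial sites, which are chemically inequivalent.
Systematic placement gives 3 geometric isomers: CN both axial; CN one axial, one equatorial; CN both equatorial.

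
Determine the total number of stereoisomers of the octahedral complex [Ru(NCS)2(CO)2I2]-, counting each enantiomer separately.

6

An octahedron has six vertices in three trans pairs; every non-trans pair is cis.
Working through the distinct placements yields 5 geometric isomers: NCS trans, CO trans, I trans; NCS cis, CO trans, I cis; NCS trans, CO cis, I cis; NCS cis, CO cis, I cis (chiral); NCS cis, CO cis, I trans.
One of these lacks any improper symmetry element and so occurs as an enantiomeric pair, giving 5 + 1 = 6 stereoisomers in total.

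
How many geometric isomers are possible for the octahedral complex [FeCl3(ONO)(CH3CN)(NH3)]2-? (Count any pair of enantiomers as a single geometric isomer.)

In an octahedral complex each vertex has one trans partner and four cis neighbours.
There are 4 geometric isomers: Cl mer (3 arrangements); Cl fac (chiral).

4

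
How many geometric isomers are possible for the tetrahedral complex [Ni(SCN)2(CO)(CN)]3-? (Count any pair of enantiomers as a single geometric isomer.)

In a tetrahedral complex all four positions are equivalent and every pair of ligands is adjacent — there is no cis/trans distinction.
Only one geometric arrangement is possible.

1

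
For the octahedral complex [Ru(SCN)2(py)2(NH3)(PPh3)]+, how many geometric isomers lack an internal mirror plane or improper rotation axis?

2

An octahedron has six vertices in three trans pairs; every non-trans pair is cis.
The distinct arrangements are (6 in all): SCN trans, py trans; SCN cis, py cis (3 arrangements, 2 chiral); SCN cis, py trans; SCN trans, py cis.
Of these, 2 lack any improper symmetry element and so occur as enantiomeric pairs, giving 6 + 2 = 8 stereoisomers in total.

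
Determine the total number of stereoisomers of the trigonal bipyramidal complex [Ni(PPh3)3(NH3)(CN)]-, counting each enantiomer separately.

A trigonal bipyramid has two axial and three equatorial sites, which are chemically inequivalent.
Systematic placement gives 4 geometric isomers: NH3 axial, CN axial; NH3 equatorial, CN axial; NH3 axial, CN equatorial; NH3 equatorial, CN equatorial.
Each arrangement has an internal mirror plane or centre of symmetry, so none is chiral.

4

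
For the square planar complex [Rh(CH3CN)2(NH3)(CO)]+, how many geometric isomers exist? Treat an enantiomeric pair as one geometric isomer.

In a square planar complex each vertex has one trans partner and two cis neighbours.
There are 2 geometric isomers: CH3CN cis; CH3CN trans.

2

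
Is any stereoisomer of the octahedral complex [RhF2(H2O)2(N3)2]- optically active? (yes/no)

An octahedron has six vertices in three trans pairs; every non-trans pair is cis.
There are 5 geometric isomers: F trans, H2O trans, N3 trans; F trans, H2O cis, N3 cis; F cis, H2O cis, N3 trans; F cis, H2O cis, N3 cis (chiral); F cis, H2O trans, N3 cis.
One of these lacks any improper symmetry element and so occurs as an enantiomeric pair, giving 5 + 1 = 6 stereoisomers in total.

yes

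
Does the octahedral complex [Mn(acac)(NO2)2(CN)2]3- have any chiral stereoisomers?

In an octahedral complex each vertex has one trans partner and four cis neighbours.
Each acac is bidentate and must span two cis positions.
There are 3 geometric isomers: NO2 cis, CN trans; NO2 cis, CN cis (chiral); NO2 trans, CN cis.
One of these lacks any improper symmetry element and so occurs as an enantiomeric pair, giving 3 + 1 = 4 stereoisomers in total.

yes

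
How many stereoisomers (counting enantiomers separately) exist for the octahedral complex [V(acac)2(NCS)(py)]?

An octahedron has six vertices in three trans pairs; every non-trans pair is cis.
Each acac is bidentate and must span two cis positions.
Systematic placement gives 2 geometric isomers: NCS and py mutually cis (chiral); NCS and py mutually trans.
One of these lacks any improper symmetry element and so occurs as an enantiomeric pair, giving 2 + 1 = 3 stereoisomers in total.

3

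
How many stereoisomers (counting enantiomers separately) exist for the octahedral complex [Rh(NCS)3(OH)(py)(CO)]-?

The six octahedral sites form three mutually perpendicular trans pairs.
There are 4 geometric isomers: NCS mer (3 arrangements); NCS fac (chiral).
One of these lacks any improper symmetry element and so occurs as an enantiomeric pair, giving 4 + 1 = 5 stereoisomers in total.

5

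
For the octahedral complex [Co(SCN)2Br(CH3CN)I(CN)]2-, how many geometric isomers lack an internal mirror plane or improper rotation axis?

An octahedron has six vertices in three trans pairs; every non-trans pair is cis.
Exhaustive case analysis gives 9 geometric isomers.
Of these, 6 lack any improper symmetry element and so occur as enantiomeric pairs, giving 9 + 6 = 15 stereoisomers in total.

6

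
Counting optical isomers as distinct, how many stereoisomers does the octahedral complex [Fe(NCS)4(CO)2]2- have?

In an octahedral complex each vertex has one trans partner and four cis neighbours.
There are 2 geometric isomers: CO trans; CO cis.
Each arrangement has an internal mirror plane or centre of symmetry, so none is chiral.

2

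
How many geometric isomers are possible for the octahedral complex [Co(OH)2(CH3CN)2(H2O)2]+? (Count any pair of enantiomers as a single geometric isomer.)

An octahedron has six vertices in three trans pairs; every non-trans pair is cis.
There are 5 geometric isomers: OH trans, CH3CN trans, H2O trans; OH cis, CH3CN trans, H2O cis; OH trans, CH3CN cis, H2O cis; OH cis, CH3CN cis, H2O cis (chiral); OH cis, CH3CN cis, H2O trans.

5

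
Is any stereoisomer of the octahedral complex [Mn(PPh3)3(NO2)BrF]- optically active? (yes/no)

The distinct arrangements are (4 in all): PPh3 mer (3 arrangements); PPh3 fac (chiral).
One of these lacks any improper symmetry element and so occurs as an enantiomeric pair, giving 4 + 1 = 5 stereoisomers in total.

yes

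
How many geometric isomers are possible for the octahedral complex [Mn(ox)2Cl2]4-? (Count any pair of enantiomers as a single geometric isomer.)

2

Each ox is bidentate and must span two cis positions.
Working through the distinct placements yields 2 geometric isomers: Cl trans; Cl cis (chiral).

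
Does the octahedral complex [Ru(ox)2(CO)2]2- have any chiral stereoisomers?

An octahedron has six vertices in three trans pairs; every non-trans pair is cis.
Each ox is bidentate and must span two cis positions.
Working through the distinct placements yields 2 geometric isomers: CO trans; CO cis (chiral).
One of these lacks any improper symmetry element and so occurs as an enantiomeric pair, giving 2 + 1 = 3 stereoisomers in total.

yes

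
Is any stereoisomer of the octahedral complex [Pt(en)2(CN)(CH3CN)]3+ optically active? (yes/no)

Each en is bidentate and must span two cis positions.
Systematic placement gives 2 geometric isomers: CN and CH3CN mutually trans; CN and CH3CN mutually cis (chiral).
One of these lacks any improper symmetry element and so occurs as an enantiomeric pair, giving 2 + 1 = 3 stereoisomers in total.

yes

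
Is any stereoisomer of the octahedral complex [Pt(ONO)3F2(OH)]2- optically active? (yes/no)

no

In an octahedral complex each vertex has one trans partner and four cis neighbours.
The distinct arrangements are (3 in all): ONO mer, F trans; ONO mer, F cis; ONO fac, F cis.
Each arrangement has an internal mirror plane or centre of symmetry, so none is chiral.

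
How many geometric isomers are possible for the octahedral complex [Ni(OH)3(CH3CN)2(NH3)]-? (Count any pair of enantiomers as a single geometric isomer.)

The six octahedral sites form three mutually perpendicular trans pairs.
Working through the distinct placements yields 3 geometric isomers: OH mer, CH3CN trans; OH mer, CH3CN cis; OH fac, CH3CN cis.

3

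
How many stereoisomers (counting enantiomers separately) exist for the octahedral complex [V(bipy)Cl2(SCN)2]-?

4

The six octahedral sites form three mutually perpendicular trans pairs.
Each bipy is bidentate and must span two cis positions.
The distinct arrangements are (3 in all): Cl trans, SCN cis; Cl cis, SCN cis (chiral); Cl cis, SCN trans.
One of these lacks any improper symmetry element and so occurs as an enantiomeric pair, giving 3 + 1 = 4 stereoisomers in total.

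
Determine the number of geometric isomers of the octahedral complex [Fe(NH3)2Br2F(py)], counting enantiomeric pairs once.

6

Systematic placement gives 6 geometric isomers: NH3 cis, Br trans; NH3 trans, Br trans; NH3 cis, Br cis (3 arrangements, 2 chiral); NH3 trans, Br cis.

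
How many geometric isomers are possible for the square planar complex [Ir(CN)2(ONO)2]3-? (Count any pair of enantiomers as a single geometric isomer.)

2

In a square planar complex each vertex has one trans partner and two cis neighbours.
Systematic placement gives 2 geometric isomers: CN cis; CN trans.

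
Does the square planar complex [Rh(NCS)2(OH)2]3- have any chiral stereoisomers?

A square has two trans pairs of vertices; adjacent vertices are cis.
Working through the distinct placements yields 2 geometric isomers: NCS cis; NCS trans.
Each arrangement has an internal mirror plane or centre of symmetry, so none is chiral.

no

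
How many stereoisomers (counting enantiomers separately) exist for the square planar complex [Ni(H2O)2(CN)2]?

2

A square has two trans pairs of vertices; adjacent vertices are cis.
Systematic placement gives 2 geometric isomers: H2O cis; H2O trans.
Each arrangement has an internal mirror plane or centre of symmetry, so none is chiral.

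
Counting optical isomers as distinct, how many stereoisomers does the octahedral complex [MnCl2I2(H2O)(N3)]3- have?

The six octahedral sites form three mutually perpendicular trans pairs.
Systematic placement gives 6 geometric isomers: Cl trans, I cis; Cl trans, I trans; Cl cis, I cis (3 arrangements, 2 chiral); Cl cis, I trans.
Of these, 2 lack any improper symmetry element and so occur as enantiomeric pairs, giving 6 + 2 = 8 stereoisomers in total.

8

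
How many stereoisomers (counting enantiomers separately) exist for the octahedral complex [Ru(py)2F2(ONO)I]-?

8

Systematic placement gives 6 geometric isomers: py trans, F trans; py cis, F trans; py trans, F cis; py cis, F cis (3 arrangements, 2 chiral).
Of these, 2 lack any improper symmetry element and so occur as enantiomeric pairs, giving 6 + 2 = 8 stereoisomers in total.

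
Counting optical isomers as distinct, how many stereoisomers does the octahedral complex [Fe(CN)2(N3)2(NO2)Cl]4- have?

8

In an octahedral complex each vertex has one trans partner and four cis neighbours.
The distinct arrangements are (6 in all): CN trans, N3 cis; CN trans, N3 trans; CN cis, N3 cis (3 arrangements, 2 chiral); CN cis, N3 trans.
Of these, 2 lack any improper symmetry element and so occur as enantiomeric pairs, giving 6 + 2 = 8 stereoisomers in total.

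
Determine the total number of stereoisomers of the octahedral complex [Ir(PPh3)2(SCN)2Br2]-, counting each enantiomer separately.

Working through the distinct placements yields 5 geometric isomers: PPh3 trans, SCN trans, Br trans; PPh3 cis, SCN cis, Br trans; PPh3 cis, SCN trans, Br cis; PPh3 cis, SCN cis, Br cis (chiral); PPh3 trans, SCN cis, Br cis.
One of these lacks any improper symmetry element and so occurs as an enantiomeric pair, giving 5 + 1 = 6 stereoisomers in total.

6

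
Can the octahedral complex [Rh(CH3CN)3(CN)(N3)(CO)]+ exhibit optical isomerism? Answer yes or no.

An octahedron has six vertices in three trans pairs; every non-trans pair is cis.
Working through the distinct placements yields 4 geometric isomers: CH3CN mer (3 arrangements); CH3CN fac (chiral).
One of these lacks any improper symmetry element and so occurs as an enantiomeric pair, giving 4 + 1 = 5 stereoisomers in total.

yes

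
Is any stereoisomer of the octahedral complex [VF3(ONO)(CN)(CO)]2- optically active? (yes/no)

The six octahedral sites form three mutually perpendicular trans pairs.
Systematic placement gives 4 geometric isomers: F mer (3 arrangements); F fac (chiral).
One of these lacks any improper symmetry element and so occurs as an enantiomeric pair, giving 4 + 1 = 5 stereoisomers in total.

yes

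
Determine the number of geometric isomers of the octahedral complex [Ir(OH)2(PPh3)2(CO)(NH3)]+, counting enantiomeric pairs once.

An octahedron has six vertices in three trans pairs; every non-trans pair is cis.
There are 6 geometric isomers: OH trans, PPh3 trans; OH cis, PPh3 cis (3 arrangements, 2 chiral); OH cis, PPh3 trans; OH trans, PPh3 cis.

6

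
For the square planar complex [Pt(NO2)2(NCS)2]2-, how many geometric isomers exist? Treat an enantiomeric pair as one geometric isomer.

In a square planar complex each vertex has one trans partner and two cis neighbours.
Working through the distinct placements yields 2 geometric isomers: NO2 cis; NO2 trans.

2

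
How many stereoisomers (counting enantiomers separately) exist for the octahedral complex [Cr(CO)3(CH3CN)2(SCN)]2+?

An octahedron has six vertices in three trans pairs; every non-trans pair is cis.
Working through the distinct placements yields 3 geometric isomers: CO mer, CH3CN trans; CO fac, CH3CN cis; CO mer, CH3CN cis.
Each arrangement has an internal mirror plane or centre of symmetry, so none is chiral.

3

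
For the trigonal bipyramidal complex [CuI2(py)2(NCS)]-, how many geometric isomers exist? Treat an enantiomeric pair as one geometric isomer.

5

A trigonal bipyramid has two axial and three equatorial sites, which are chemically inequivalent.
Placing the ligands in turn and identifying arrangements related by rotation or reflection leaves 5 distinct geometric isomers.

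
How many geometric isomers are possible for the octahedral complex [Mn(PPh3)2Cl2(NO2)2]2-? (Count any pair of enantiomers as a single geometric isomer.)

An octahedron has six vertices in three trans pairs; every non-trans pair is cis.
The distinct arrangements are (5 in all): PPh3 trans, Cl trans, NO2 trans; PPh3 cis, Cl trans, NO2 cis; PPh3 trans, Cl cis, NO2 cis; PPh3 cis, Cl cis, NO2 cis (chiral); PPh3 cis, Cl cis, NO2 trans.

5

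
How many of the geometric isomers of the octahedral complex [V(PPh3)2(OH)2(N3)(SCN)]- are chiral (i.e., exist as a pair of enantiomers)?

An octahedron has six vertices in three trans pairs; every non-trans pair is cis.
The distinct arrangements are (6 in all): PPh3 cis, OH cis (3 arrangements, 2 chiral); PPh3 trans, OH cis; PPh3 cis, OH trans; PPh3 trans, OH trans.
Of these, 2 lack any improper symmetry element and so occur as enantiomeric pairs, giving 6 + 2 = 8 stereoisomers in total.

2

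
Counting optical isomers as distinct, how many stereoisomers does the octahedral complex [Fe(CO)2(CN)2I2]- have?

6

In an octahedral complex each vertex has one trans partner and four cis neighbours.
There are 5 geometric isomers: CO trans, CN trans, I trans; CO cis, CN trans, I cis; CO cis, CN cis, I trans; CO cis, CN cis, I cis (chiral); CO trans, CN cis, I cis.
One of these lacks any improper symmetry element and so occurs as an enantiomeric pair, giving 5 + 1 = 6 stereoisomers in total.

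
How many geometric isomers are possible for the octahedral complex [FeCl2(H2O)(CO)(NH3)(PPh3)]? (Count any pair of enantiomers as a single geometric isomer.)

In an octahedral complex each vertex has one trans partner and four cis neighbours.
Systematic enumeration (placing each ligand type in turn and discarding arrangements equivalent by rotation or reflection) gives 9 geometric isomers.

9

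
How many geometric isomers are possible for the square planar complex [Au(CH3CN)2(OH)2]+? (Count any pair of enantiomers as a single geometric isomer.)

2

In a square planar complex each vertex has one trans partner and two cis neighbours.
The distinct arrangements are (2 in all): CH3CN cis; CH3CN trans.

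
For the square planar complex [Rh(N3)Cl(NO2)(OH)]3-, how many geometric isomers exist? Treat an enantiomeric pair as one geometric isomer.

A square has two trans pairs of vertices; adjacent vertices are cis.
Systematic placement gives 3 geometric isomers: (Cl/NO2 trans, N3/OH trans); (Cl/OH trans, N3/NO2 trans); (Cl/N3 trans, NO2/OH trans).

3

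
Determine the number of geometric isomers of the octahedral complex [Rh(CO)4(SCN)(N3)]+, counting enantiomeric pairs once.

2

The six octahedral sites form three mutually perpendicular trans pairs.
There are 2 geometric isomers: SCN and N3 mutually trans; SCN and N3 mutually cis.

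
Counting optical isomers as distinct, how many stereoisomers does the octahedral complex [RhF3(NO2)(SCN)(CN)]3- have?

5

The six octahedral sites form three mutually perpendicular trans pairs.
Working through the distinct placements yields 4 geometric isomers: F mer (3 arrangements); F fac (chiral).
One of these lacks any improper symmetry element and so occurs as an enantiomeric pair, giving 4 + 1 = 5 stereoisomers in total.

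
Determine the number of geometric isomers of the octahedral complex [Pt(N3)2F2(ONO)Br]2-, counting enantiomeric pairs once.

An octahedron has six vertices in three trans pairs; every non-trans pair is cis.
Working through the distinct placements yields 6 geometric isomers: N3 cis, F cis (3 arrangements, 2 chiral); N3 trans, F cis; N3 cis, F trans; N3 trans, F trans.

6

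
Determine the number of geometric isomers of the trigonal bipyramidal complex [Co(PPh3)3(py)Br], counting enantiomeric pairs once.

A trigonal bipyramid has two axial and three equatorial sites, which are chemically inequivalent.
Systematic placement gives 4 geometric isomers: py equatorial, Br axial; py axial, Br axial; py equatorial, Br equatorial; py axial, Br equatorial.

4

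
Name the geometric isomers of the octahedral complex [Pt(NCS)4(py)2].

cis and trans

In an octahedral complex each vertex has one trans partner and four cis neighbours.
Systematic placement gives 2 geometric isomers: py trans; py cis.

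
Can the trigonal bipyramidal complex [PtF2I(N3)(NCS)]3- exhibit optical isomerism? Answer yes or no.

yes

In a trigonal bipyramid the two axial positions differ from the three equatorial ones.
Placing the ligands in turn and identifying arrangements related by rotation or reflection leaves 7 distinct geometric isomers.
Of these, 3 lack any improper symmetry element and so occur as enantiomeric pairs, giving 7 + 3 = 10 stereoisomers in total.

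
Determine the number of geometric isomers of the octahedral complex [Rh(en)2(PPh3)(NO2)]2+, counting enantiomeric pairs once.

2

In an octahedral complex each vertex has one trans partner and four cis neighbours.
Each en is bidentate and must span two cis positions.
The distinct arrangements are (2 in all): PPh3 and NO2 mutually trans; PPh3 and NO2 mutually cis (chiral).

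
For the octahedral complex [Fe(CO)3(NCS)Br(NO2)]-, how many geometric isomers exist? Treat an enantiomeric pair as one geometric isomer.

The six octahedral sites form three mutually perpendicular trans pairs.
Systematic placement gives 4 geometric isomers: CO mer (3 arrangements); CO fac (chiral).

4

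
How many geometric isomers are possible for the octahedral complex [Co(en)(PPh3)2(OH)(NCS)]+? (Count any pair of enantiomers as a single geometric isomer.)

4

Each en is bidentate and must span two cis positions.
The distinct arrangements are (4 in all): PPh3 cis (3 arrangements, 2 chiral); PPh3 trans.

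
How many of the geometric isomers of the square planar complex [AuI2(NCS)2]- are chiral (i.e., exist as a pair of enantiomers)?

0

Systematic placement gives 2 geometric isomers: I cis; I trans.
Each arrangement has an internal mirror plane or centre of symmetry, so none is chiral.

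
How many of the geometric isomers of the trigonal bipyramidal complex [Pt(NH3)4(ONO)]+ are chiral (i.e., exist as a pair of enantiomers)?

0

A trigonal bipyramid has two axial and three equatorial sites, which are chemically inequivalent.
Working through the distinct placements yields 2 geometric isomers: ONO equatorial; ONO axial.
Each arrangement has an internal mirror plane or centre of symmetry, so none is chiral.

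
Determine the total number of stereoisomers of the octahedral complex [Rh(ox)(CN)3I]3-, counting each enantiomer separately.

2

The six octahedral sites form three mutually perpendicular trans pairs.
Each ox is bidentate and must span two cis positions.
Working through the distinct placements yields 2 geometric isomers: CN mer; CN fac.
Each arrangement has an internal mirror plane or centre of symmetry, so none is chiral.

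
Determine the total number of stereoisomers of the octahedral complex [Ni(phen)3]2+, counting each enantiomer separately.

Each phen is bidentate and must span two cis positions.
Only one geometric arrangement is possible; it has no improper symmetry element, so it exists as a pair of enantiomers (2 stereoisomers).

2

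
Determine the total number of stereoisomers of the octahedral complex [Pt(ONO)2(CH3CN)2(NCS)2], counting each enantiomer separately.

6

The six octahedral sites form three mutually perpendicular trans pairs.
The distinct arrangements are (5 in all): ONO trans, CH3CN trans, NCS trans; ONO cis, CH3CN trans, NCS cis; ONO trans, CH3CN cis, NCS cis; ONO cis, CH3CN cis, NCS cis (chiral); ONO cis, CH3CN cis, NCS trans.
One of these lacks any improper symmetry element and so occurs as an enantiomeric pair, giving 5 + 1 = 6 stereoisomers in total.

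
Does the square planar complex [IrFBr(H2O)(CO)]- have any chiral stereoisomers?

A square has two trans pairs of vertices; adjacent vertices are cis.
There are 3 geometric isomers: (Br/F trans, CO/H2O trans); (Br/H2O trans, CO/F trans); (Br/CO trans, F/H2O trans).
Each arrangement has an internal mirror plane or centre of symmetry, so none is chiral.

no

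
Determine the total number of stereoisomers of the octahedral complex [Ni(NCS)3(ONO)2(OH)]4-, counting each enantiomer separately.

3

There are 3 geometric isomers: NCS mer, ONO trans; NCS mer, ONO cis; NCS fac, ONO cis.
Each arrangement has an internal mirror plane or centre of symmetry, so none is chiral.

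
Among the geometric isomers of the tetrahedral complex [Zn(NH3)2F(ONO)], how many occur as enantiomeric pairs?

In a tetrahedral complex all four positions are equivalent and every pair of ligands is adjacent — there is no cis/trans distinction.
Only one geometric arrangement is possible.

0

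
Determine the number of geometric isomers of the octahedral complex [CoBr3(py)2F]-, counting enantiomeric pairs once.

3

In an octahedral complex each vertex has one trans partner and four cis neighbours.
Working through the distinct placements yields 3 geometric isomers: Br mer, py trans; Br mer, py cis; Br fac, py cis.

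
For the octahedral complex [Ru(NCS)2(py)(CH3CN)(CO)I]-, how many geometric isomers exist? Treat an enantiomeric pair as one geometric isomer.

9

Systematic enumeration (placing each ligand type in turn and discarding arrangements equivalent by rotation or reflection) gives 9 geometric isomers.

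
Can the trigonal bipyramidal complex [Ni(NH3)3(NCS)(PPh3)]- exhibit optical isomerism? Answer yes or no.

no

Working through the distinct placements yields 4 geometric isomers: NCS axial, PPh3 equatorial; NCS axial, PPh3 axial; NCS equatorial, PPh3 equatorial; NCS equatorial, PPh3 axial.
Each arrangement has an internal mirror plane or centre of symmetry, so none is chiral.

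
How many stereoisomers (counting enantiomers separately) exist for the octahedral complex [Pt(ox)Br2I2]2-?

An octahedron has six vertices in three trans pairs; every non-trans pair is cis.
Each ox is bidentate and must span two cis positions.
The distinct arrangements are (3 in all): Br trans, I cis; Br cis, I cis (chiral); Br cis, I trans.
One of these lacks any improper symmetry element and so occurs as an enantiomeric pair, giving 3 + 1 = 4 stereoisomers in total.

4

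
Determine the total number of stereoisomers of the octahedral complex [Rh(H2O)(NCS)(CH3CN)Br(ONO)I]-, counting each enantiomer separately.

30

The six octahedral sites form three mutually perpendicular trans pairs.
Placing the ligands in turn and identifying arrangements related by rotation or reflection leaves 15 distinct geometric isomers.
Of these, 15 lack any improper symmetry element and so occur as enantiomeric pairs, giving 15 + 15 = 30 stereoisomers in total.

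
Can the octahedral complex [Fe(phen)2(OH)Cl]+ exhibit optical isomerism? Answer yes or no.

yes

Each phen is bidentate and must span two cis positions.
Working through the distinct placements yields 2 geometric isomers: OH and Cl mutually trans; OH and Cl mutually cis (chiral).
One of these lacks any improper symmetry element and so occurs as an enantiomeric pair, giving 2 + 1 = 3 stereoisomers in total.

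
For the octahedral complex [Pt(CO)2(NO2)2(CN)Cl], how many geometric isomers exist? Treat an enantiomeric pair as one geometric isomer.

6

In an octahedral complex each vertex has one trans partner and four cis neighbours.
Systematic placement gives 6 geometric isomers: CO cis, NO2 trans; CO cis, NO2 cis (3 arrangements, 2 chiral); CO trans, NO2 trans; CO trans, NO2 cis.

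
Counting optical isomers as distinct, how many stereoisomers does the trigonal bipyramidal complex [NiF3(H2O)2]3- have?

3

A trigonal bipyramid has two axial and three equatorial sites, which are chemically inequivalent.
Working through the distinct placements yields 3 geometric isomers: H2O both equatorial; H2O one axial, one equatorial; H2O both axial.
Each arrangement has an internal mirror plane or centre of symmetry, so none is chiral.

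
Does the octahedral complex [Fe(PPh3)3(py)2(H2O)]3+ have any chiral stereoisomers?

The six octahedral sites form three mutually perpendicular trans pairs.
The distinct arrangements are (3 in all): PPh3 mer, py trans; PPh3 fac, py cis; PPh3 mer, py cis.
Each arrangement has an internal mirror plane or centre of symmetry, so none is chiral.

no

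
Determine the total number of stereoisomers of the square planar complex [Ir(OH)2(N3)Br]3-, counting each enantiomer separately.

2

In a square planar complex each vertex has one trans partner and two cis neighbours.
There are 2 geometric isomers: OH cis; OH trans.
Each arrangement has an internal mirror plane or centre of symmetry, so none is chiral.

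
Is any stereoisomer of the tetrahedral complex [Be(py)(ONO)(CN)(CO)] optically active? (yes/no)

yes

All four vertices of a tetrahedron are equivalent and mutually adjacent, so cis/trans isomerism cannot arise.
Only one geometric arrangement is possible; it has no improper symmetry element, so it exists as a pair of enantiomers (2 stereoisomers).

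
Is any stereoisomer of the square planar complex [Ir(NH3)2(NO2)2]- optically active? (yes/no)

In a square planar complex each vertex has one trans partner and two cis neighbours.
The distinct arrangements are (2 in all): NH3 cis; NH3 trans.
Each arrangement has an internal mirror plane or centre of symmetry, so none is chiral.

no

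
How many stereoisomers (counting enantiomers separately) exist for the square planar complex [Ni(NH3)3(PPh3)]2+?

1

In a square planar complex each vertex has one trans partner and two cis neighbours.
Only one geometric arrangement is possible.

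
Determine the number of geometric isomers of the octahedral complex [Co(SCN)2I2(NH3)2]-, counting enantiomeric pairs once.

5

In an octahedral complex each vertex has one trans partner and four cis neighbours.
The distinct arrangements are (5 in all): SCN trans, I trans, NH3 trans; SCN cis, I trans, NH3 cis; SCN trans, I cis, NH3 cis; SCN cis, I cis, NH3 cis (chiral); SCN cis, I cis, NH3 trans.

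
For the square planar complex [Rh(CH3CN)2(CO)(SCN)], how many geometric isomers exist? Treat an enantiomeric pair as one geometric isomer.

In a square planar complex each vertex has one trans partner and two cis neighbours.
Working through the distinct placements yields 2 geometric isomers: CH3CN cis; CH3CN trans.

2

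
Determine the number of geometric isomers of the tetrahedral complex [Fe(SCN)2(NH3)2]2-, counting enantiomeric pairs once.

All four vertices of a tetrahedron are equivalent and mutually adjacent, so cis/trans isomerism cannot arise.
Only one geometric arrangement is possible.

1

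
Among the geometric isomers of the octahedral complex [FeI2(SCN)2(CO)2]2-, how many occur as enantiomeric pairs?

An octahedron has six vertices in three trans pairs; every non-trans pair is cis.
There are 5 geometric isomers: I trans, SCN trans, CO trans; I cis, SCN cis, CO trans; I cis, SCN trans, CO cis; I cis, SCN cis, CO cis (chiral); I trans, SCN cis, CO cis.
One of these lacks any improper symmetry element and so occurs as an enantiomeric pair, giving 5 + 1 = 6 stereoisomers in total.

1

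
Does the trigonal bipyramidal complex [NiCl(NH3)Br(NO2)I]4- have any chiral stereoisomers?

yes

Exhaustive case analysis gives 10 geometric isomers.
Of these, 10 lack any improper symmetry element and so occur as enantiomeric pairs, giving 10 + 10 = 20 stereoisomers in total.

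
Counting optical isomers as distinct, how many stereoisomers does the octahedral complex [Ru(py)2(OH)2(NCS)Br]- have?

The six octahedral sites form three mutually perpendicular trans pairs.
Systematic placement gives 6 geometric isomers: py trans, OH trans; py cis, OH cis (3 arrangements, 2 chiral); py trans, OH cis; py cis, OH trans.
Of these, 2 lack any improper symmetry element and so occur as enantiomeric pairs, giving 6 + 2 = 8 stereoisomers in total.

8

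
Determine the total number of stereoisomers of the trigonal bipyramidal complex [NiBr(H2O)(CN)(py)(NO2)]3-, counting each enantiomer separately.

A trigonal bipyramid has two axial and three equatorial sites, which are chemically inequivalent.
Exhaustive case analysis gives 10 geometric isomers.
Of these, 10 lack any improper symmetry element and so occur as enantiomeric pairs, giving 10 + 10 = 20 stereoisomers in total.

20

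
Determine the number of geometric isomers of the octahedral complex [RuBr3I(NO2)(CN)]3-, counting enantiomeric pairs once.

4

An octahedron has six vertices in three trans pairs; every non-trans pair is cis.
Systematic placement gives 4 geometric isomers: Br mer (3 arrangements); Br fac (chiral).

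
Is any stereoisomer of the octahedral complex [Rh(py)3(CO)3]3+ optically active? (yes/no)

An octahedron has six vertices in three trans pairs; every non-trans pair is cis.
Systematic placement gives 2 geometric isomers: py mer; py fac.
Each arrangement has an internal mirror plane or centre of symmetry, so none is chiral.

no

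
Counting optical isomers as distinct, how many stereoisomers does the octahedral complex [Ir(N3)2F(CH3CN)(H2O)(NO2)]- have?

15

The six octahedral sites form three mutually perpendicular trans pairs.
Exhaustive case analysis gives 9 geometric isomers.
Of these, 6 lack any improper symmetry element and so occur as enantiomeric pairs, giving 9 + 6 = 15 stereoisomers in total.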